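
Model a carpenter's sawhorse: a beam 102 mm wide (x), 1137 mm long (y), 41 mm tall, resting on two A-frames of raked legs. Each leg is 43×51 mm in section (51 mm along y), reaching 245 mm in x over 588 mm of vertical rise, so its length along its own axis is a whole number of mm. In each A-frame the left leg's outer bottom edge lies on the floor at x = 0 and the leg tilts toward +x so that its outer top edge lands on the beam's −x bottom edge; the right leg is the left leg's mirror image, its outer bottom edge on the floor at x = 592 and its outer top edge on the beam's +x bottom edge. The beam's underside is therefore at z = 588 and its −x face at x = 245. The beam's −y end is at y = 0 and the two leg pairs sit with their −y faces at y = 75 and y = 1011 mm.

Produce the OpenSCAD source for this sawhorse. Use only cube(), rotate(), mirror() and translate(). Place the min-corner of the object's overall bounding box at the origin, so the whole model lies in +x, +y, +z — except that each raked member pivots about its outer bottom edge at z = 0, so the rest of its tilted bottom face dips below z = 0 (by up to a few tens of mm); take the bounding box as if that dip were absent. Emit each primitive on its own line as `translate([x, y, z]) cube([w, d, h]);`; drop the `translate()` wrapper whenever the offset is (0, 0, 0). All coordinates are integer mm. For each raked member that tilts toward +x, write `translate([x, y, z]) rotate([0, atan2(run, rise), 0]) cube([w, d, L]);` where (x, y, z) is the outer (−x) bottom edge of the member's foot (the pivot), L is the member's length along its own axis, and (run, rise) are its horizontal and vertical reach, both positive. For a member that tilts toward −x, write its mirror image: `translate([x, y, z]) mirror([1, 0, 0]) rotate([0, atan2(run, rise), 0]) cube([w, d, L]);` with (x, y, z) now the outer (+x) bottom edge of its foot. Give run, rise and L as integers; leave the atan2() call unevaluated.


// leg length = √(245² + 588²) = 637
// right-leg outer foot x = 2·245 + 102 = 592
// beam min-corner = (245, 0, 588)
translate([245, 0, 588]) cube([102, 1137, 41]);
translate([0, 75, 0]) rotate([0, atan2(245, 588), 0]) cube([43, 51, 637]);
translate([592, 75, 0]) mirror([1, 0, 0]) rotate([0, atan2(245, 588), 0]) cube([43, 51, 637]);
translate([0, 1011, 0]) rotate([0, atan2(245, 588), 0]) cube([43, 51, 637]);
translate([592, 1011, 0]) mirror([1, 0, 0]) rotate([0, atan2(245, 588), 0]) cube([43, 51, 637]);


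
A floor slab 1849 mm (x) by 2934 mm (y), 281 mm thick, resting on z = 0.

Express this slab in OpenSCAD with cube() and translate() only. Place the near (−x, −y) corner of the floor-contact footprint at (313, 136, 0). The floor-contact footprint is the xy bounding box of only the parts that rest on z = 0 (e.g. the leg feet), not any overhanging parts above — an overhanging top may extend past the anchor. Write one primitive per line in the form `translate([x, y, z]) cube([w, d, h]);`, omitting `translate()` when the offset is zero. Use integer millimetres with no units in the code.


translate([313, 136, 0]) cube([1849, 2934, 281]);


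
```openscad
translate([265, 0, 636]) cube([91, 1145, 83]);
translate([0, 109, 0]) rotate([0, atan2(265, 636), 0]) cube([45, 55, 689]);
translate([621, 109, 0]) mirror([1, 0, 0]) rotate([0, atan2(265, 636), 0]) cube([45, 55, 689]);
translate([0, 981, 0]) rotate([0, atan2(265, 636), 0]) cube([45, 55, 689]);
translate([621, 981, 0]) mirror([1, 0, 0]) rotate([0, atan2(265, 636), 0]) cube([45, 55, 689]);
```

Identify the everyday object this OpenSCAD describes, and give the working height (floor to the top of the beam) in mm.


A sawhorse. The overall height is 719 mm.

A beam across two mirrored pairs of raked legs — a sawhorse. The beam's underside is at z = 636 (matching the legs' vertical rise in atan2(265, 636)) and the beam is 83 mm tall, so its top is at 636 + 83 = 719 mm. The raked legs top out at the beam's underside, so that is the highest point.


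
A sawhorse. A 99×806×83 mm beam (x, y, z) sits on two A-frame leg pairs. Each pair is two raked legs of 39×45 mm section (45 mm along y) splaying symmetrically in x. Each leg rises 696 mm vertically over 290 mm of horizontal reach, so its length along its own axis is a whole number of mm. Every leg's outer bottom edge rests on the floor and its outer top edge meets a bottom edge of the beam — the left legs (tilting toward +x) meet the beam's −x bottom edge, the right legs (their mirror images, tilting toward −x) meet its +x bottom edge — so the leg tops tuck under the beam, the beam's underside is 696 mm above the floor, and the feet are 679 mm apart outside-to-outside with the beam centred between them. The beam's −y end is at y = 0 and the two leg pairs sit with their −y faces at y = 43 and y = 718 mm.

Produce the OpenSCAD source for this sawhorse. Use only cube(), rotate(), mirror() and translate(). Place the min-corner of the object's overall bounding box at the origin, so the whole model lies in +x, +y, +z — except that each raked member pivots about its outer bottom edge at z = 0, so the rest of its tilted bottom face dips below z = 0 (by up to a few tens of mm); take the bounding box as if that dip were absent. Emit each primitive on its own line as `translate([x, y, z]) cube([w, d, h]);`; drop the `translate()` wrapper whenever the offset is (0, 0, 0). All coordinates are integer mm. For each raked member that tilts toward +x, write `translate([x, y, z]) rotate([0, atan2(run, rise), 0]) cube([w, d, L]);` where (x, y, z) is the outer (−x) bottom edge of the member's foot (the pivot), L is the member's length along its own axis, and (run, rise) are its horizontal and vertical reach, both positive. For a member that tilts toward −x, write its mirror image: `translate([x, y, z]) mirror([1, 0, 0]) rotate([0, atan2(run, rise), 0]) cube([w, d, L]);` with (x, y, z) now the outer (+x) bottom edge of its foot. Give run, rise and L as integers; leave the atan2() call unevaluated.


// leg length = √(290² + 696²) = 754
// right-leg outer foot x = 2·290 + 99 = 679
// beam min-corner = (290, 0, 696)
translate([290, 0, 696]) cube([99, 806, 83]);
translate([0, 43, 0]) rotate([0, atan2(290, 696), 0]) cube([39, 45, 754]);
translate([679, 43, 0]) mirror([1, 0, 0]) rotate([0, atan2(290, 696), 0]) cube([39, 45, 754]);
translate([0, 718, 0]) rotate([0, atan2(290, 696), 0]) cube([39, 45, 754]);
translate([679, 718, 0]) mirror([1, 0, 0]) rotate([0, atan2(290, 696), 0]) cube([39, 45, 754]);


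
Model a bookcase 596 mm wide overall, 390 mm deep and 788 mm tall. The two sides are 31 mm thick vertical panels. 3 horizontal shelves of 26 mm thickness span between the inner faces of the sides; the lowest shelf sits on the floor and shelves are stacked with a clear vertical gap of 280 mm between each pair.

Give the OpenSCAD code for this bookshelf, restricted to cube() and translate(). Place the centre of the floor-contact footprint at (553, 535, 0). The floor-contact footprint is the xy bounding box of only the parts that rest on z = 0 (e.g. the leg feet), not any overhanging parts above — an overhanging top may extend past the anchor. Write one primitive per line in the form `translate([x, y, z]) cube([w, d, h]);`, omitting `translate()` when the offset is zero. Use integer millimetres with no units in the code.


translate([255, 340, 0]) cube([31, 390, 788]);
translate([820, 340, 0]) cube([31, 390, 788]);
translate([286, 340, 0]) cube([534, 390, 26]);
translate([286, 340, 306]) cube([534, 390, 26]);
translate([286, 340, 612]) cube([534, 390, 26]);


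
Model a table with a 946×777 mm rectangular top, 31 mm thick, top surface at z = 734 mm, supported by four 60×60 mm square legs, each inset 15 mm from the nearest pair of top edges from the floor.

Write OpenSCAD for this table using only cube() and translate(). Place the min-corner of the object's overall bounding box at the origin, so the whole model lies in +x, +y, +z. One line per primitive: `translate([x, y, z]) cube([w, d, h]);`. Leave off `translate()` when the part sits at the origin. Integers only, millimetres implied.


// leg_h = 734 - 31 = 703
translate([0, 0, 703]) cube([946, 777, 31]);
translate([15, 15, 0]) cube([60, 60, 703]);
translate([871, 15, 0]) cube([60, 60, 703]);
translate([15, 702, 0]) cube([60, 60, 703]);
translate([871, 702, 0]) cube([60, 60, 703]);


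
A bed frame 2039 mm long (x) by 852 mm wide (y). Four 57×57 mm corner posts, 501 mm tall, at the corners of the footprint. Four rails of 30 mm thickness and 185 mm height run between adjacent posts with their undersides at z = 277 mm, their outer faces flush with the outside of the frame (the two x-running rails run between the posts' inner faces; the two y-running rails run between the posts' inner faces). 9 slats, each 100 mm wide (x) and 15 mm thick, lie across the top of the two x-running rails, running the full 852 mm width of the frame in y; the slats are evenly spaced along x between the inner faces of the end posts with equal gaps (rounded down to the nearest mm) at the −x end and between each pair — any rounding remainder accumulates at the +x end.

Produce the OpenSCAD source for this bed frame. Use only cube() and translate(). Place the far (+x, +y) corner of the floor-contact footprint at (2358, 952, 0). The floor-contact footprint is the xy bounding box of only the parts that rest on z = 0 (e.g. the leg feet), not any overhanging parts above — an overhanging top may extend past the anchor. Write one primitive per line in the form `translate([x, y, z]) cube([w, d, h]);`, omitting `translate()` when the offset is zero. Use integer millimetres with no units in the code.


translate([319, 100, 0]) cube([57, 57, 501]);
translate([319, 895, 0]) cube([57, 57, 501]);
translate([2301, 100, 0]) cube([57, 57, 501]);
translate([2301, 895, 0]) cube([57, 57, 501]);
translate([376, 100, 277]) cube([1925, 30, 185]);
translate([376, 922, 277]) cube([1925, 30, 185]);
translate([319, 157, 277]) cube([30, 738, 185]);
translate([2328, 157, 277]) cube([30, 738, 185]);
translate([478, 100, 462]) cube([100, 852, 15]);
translate([680, 100, 462]) cube([100, 852, 15]);
translate([882, 100, 462]) cube([100, 852, 15]);
translate([1084, 100, 462]) cube([100, 852, 15]);
translate([1286, 100, 462]) cube([100, 852, 15]);
translate([1488, 100, 462]) cube([100, 852, 15]);
translate([1690, 100, 462]) cube([100, 852, 15]);
translate([1892, 100, 462]) cube([100, 852, 15]);
translate([2094, 100, 462]) cube([100, 852, 15]);


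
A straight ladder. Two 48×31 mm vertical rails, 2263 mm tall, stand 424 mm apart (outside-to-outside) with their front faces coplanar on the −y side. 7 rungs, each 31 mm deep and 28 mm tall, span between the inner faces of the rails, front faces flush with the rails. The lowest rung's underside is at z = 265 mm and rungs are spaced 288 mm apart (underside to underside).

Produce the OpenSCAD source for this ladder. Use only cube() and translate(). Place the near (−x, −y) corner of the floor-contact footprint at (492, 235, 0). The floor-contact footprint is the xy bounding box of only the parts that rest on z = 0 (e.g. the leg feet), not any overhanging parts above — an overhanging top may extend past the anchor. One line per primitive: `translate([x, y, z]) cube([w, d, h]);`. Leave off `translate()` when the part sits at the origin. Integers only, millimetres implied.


translate([492, 235, 0]) cube([48, 31, 2263]);
translate([868, 235, 0]) cube([48, 31, 2263]);
translate([540, 235, 265]) cube([328, 31, 28]);
translate([540, 235, 553]) cube([328, 31, 28]);
translate([540, 235, 841]) cube([328, 31, 28]);
translate([540, 235, 1129]) cube([328, 31, 28]);
translate([540, 235, 1417]) cube([328, 31, 28]);
translate([540, 235, 1705]) cube([328, 31, 28]);
translate([540, 235, 1993]) cube([328, 31, 28]);


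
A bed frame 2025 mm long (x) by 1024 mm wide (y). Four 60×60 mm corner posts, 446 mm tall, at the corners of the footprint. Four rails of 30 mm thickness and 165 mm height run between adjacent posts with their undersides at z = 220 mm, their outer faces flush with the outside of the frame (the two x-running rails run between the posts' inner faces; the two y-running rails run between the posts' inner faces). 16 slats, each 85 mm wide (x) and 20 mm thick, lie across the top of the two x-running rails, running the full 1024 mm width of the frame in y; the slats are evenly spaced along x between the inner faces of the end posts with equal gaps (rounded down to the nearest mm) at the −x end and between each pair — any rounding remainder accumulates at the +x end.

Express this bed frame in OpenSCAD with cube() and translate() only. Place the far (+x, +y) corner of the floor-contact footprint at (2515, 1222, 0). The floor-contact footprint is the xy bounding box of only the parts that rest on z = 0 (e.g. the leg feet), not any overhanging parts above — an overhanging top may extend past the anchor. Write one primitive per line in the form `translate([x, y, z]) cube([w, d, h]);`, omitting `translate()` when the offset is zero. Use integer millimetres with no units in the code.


translate([490, 198, 0]) cube([60, 60, 446]);
translate([490, 1162, 0]) cube([60, 60, 446]);
translate([2455, 198, 0]) cube([60, 60, 446]);
translate([2455, 1162, 0]) cube([60, 60, 446]);
translate([550, 198, 220]) cube([1905, 30, 165]);
translate([550, 1192, 220]) cube([1905, 30, 165]);
translate([490, 258, 220]) cube([30, 904, 165]);
translate([2485, 258, 220]) cube([30, 904, 165]);
translate([582, 198, 385]) cube([85, 1024, 20]);
translate([699, 198, 385]) cube([85, 1024, 20]);
translate([816, 198, 385]) cube([85, 1024, 20]);
translate([933, 198, 385]) cube([85, 1024, 20]);
translate([1050, 198, 385]) cube([85, 1024, 20]);
translate([1167, 198, 385]) cube([85, 1024, 20]);
translate([1284, 198, 385]) cube([85, 1024, 20]);
translate([1401, 198, 385]) cube([85, 1024, 20]);
translate([1518, 198, 385]) cube([85, 1024, 20]);
translate([1635, 198, 385]) cube([85, 1024, 20]);
translate([1752, 198, 385]) cube([85, 1024, 20]);
translate([1869, 198, 385]) cube([85, 1024, 20]);
translate([1986, 198, 385]) cube([85, 1024, 20]);
translate([2103, 198, 385]) cube([85, 1024, 20]);
translate([2220, 198, 385]) cube([85, 1024, 20]);
translate([2337, 198, 385]) cube([85, 1024, 20]);


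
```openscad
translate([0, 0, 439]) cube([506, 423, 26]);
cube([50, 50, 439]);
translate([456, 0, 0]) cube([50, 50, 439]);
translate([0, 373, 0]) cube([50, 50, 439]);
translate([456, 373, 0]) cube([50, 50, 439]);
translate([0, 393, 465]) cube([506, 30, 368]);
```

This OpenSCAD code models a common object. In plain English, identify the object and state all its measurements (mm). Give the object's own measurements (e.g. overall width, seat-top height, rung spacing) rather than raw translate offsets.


A chair. The seat is a 506×423×26 mm slab with its top at z = 465 mm, on four 50×50 mm corner legs (flush with the seat edges, standing on z = 0). A flat backrest 30 mm thick, 368 mm tall, spans the full seat width and rises from the seat top along its +y edge, rear face flush with the rear of the seat.


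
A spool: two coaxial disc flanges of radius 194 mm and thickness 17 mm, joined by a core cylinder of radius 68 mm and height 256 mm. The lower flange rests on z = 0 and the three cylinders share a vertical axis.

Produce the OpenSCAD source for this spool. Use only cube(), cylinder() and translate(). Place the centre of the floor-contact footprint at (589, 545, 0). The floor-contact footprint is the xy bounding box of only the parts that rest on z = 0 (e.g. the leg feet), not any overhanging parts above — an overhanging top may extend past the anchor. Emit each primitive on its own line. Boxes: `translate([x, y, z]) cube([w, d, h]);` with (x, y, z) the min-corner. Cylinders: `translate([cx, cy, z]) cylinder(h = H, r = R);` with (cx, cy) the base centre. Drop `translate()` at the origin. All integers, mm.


translate([589, 545, 0]) cylinder(h = 17, r = 194);
translate([589, 545, 17]) cylinder(h = 256, r = 68);
translate([589, 545, 273]) cylinder(h = 17, r = 194);


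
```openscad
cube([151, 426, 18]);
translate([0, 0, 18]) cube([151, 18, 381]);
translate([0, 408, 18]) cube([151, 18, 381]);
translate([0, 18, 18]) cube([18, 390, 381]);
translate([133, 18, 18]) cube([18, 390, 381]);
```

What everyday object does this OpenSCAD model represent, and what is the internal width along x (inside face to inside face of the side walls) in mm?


An open box. The internal width is 115 mm.

A 151×426 base slab with four walls standing on it — an open box. The base is 151 mm wide and the walls are 18 mm thick, so the internal width is 151 − 2 × 18 = 115 mm.


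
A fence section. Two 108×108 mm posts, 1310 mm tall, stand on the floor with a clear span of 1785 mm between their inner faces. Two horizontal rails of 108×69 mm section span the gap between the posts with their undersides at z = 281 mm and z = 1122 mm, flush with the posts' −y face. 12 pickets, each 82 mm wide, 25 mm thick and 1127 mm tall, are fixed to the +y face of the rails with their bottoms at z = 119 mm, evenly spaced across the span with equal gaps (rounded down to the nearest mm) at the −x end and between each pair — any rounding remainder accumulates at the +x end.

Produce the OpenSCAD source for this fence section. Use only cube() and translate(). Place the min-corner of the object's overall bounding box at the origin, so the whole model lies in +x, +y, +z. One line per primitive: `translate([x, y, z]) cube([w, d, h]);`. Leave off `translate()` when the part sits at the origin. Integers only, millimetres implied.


cube([108, 108, 1310]);
translate([1893, 0, 0]) cube([108, 108, 1310]);
translate([108, 0, 281]) cube([1785, 108, 69]);
translate([108, 0, 1122]) cube([1785, 108, 69]);
translate([169, 108, 119]) cube([82, 25, 1127]);
translate([312, 108, 119]) cube([82, 25, 1127]);
translate([455, 108, 119]) cube([82, 25, 1127]);
translate([598, 108, 119]) cube([82, 25, 1127]);
translate([741, 108, 119]) cube([82, 25, 1127]);
translate([884, 108, 119]) cube([82, 25, 1127]);
translate([1027, 108, 119]) cube([82, 25, 1127]);
translate([1170, 108, 119]) cube([82, 25, 1127]);
translate([1313, 108, 119]) cube([82, 25, 1127]);
translate([1456, 108, 119]) cube([82, 25, 1127]);
translate([1599, 108, 119]) cube([82, 25, 1127]);
translate([1742, 108, 119]) cube([82, 25, 1127]);


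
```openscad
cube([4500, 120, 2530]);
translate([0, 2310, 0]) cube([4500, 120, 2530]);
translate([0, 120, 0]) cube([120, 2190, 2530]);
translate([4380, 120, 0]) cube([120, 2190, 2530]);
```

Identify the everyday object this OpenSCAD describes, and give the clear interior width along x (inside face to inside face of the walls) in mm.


A house (or room) frame. The interior width is 4260 mm.

Four 2530 mm walls enclosing a rectangle with no floor or roof — a room or house frame. Outside width is 4500 mm and wall thickness is 120 mm, so the interior width is 4500 − 2 × 120 = 4260 mm.


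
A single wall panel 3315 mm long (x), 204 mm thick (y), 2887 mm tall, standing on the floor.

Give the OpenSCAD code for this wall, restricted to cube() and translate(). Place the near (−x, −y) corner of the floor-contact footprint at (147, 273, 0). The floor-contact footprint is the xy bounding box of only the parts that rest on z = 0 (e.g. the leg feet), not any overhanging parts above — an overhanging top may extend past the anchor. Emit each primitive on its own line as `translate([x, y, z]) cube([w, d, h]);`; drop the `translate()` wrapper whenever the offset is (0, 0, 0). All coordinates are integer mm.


translate([147, 273, 0]) cube([3315, 204, 2887]);


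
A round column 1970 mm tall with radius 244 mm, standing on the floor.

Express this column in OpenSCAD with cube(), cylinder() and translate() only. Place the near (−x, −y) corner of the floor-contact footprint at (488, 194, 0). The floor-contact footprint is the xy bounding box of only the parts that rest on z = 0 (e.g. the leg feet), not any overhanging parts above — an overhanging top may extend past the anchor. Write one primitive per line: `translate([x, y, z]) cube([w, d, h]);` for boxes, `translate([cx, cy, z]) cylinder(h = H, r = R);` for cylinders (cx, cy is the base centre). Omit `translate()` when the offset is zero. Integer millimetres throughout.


translate([732, 438, 0]) cylinder(h = 1970, r = 244);


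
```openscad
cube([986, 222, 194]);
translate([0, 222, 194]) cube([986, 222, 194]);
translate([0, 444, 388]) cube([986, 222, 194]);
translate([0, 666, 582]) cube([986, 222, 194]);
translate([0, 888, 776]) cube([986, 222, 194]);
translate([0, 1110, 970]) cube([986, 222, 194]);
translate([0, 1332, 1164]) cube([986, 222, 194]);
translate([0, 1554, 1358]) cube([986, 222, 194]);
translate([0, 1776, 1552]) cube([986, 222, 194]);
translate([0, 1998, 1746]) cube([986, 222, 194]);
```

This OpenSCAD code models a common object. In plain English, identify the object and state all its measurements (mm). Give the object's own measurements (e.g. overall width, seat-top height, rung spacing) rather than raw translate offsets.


A straight staircase of 10 solid steps. Each step is 986 mm wide (x), 222 mm deep (y, the going) and 194 mm tall (the rise). The first step rests on the floor; each subsequent step sits one going further in +y and one rise higher in +z, directly behind and above the previous step with no overlap.


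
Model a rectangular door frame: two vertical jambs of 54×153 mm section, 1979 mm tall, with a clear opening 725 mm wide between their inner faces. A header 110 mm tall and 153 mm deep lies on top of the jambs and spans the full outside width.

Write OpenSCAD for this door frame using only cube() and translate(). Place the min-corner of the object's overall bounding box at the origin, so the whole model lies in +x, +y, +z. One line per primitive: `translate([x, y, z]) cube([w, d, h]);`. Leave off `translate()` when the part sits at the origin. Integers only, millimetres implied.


cube([54, 153, 1979]);
translate([779, 0, 0]) cube([54, 153, 1979]);
translate([0, 0, 1979]) cube([833, 153, 110]);


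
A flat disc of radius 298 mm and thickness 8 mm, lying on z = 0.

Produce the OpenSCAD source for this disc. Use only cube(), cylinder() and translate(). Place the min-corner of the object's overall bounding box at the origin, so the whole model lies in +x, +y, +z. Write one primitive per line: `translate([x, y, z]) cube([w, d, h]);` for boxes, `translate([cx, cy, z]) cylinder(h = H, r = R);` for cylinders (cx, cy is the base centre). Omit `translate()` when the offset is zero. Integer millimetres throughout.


translate([298, 298, 0]) cylinder(h = 8, r = 298);


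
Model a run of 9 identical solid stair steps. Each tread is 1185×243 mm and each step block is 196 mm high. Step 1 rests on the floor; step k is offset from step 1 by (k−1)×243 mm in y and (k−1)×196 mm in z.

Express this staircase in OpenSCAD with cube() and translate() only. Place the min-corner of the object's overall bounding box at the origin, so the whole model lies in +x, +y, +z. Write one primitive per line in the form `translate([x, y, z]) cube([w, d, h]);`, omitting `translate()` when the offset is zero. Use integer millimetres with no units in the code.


cube([1185, 243, 196]);
translate([0, 243, 196]) cube([1185, 243, 196]);
translate([0, 486, 392]) cube([1185, 243, 196]);
translate([0, 729, 588]) cube([1185, 243, 196]);
translate([0, 972, 784]) cube([1185, 243, 196]);
translate([0, 1215, 980]) cube([1185, 243, 196]);
translate([0, 1458, 1176]) cube([1185, 243, 196]);
translate([0, 1701, 1372]) cube([1185, 243, 196]);
translate([0, 1944, 1568]) cube([1185, 243, 196]);


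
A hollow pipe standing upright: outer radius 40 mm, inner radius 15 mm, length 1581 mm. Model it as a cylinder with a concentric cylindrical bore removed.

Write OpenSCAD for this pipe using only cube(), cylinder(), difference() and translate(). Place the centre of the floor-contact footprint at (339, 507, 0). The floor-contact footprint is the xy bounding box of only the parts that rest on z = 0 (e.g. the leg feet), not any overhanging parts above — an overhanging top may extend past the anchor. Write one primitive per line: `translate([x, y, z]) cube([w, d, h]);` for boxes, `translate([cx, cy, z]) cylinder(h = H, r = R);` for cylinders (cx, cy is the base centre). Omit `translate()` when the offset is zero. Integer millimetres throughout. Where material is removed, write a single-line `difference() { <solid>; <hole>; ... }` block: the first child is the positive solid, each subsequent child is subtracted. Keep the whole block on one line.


difference() { translate([339, 507, 0]) cylinder(h = 1581, r = 40); translate([339, 507, 0]) cylinder(h = 1581, r = 15); }


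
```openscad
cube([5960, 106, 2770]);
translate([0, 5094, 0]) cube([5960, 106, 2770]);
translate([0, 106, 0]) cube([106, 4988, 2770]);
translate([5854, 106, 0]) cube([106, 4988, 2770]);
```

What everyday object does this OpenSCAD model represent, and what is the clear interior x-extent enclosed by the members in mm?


A house (or room) frame. The interior width is 5748 mm.

Four 2770 mm walls enclosing a rectangle with no floor or roof — a room or house frame. Outside width is 5960 mm and wall thickness is 106 mm, so the interior width is 5960 − 2 × 106 = 5748 mm.


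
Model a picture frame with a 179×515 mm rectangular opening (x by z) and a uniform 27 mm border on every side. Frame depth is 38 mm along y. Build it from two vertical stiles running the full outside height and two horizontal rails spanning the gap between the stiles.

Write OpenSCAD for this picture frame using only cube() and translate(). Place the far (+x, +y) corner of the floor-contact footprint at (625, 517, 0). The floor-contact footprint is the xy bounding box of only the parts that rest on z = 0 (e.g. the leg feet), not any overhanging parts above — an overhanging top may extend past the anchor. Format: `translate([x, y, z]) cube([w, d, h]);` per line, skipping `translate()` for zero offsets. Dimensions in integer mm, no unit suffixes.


translate([392, 479, 0]) cube([27, 38, 569]);
translate([598, 479, 0]) cube([27, 38, 569]);
translate([419, 479, 0]) cube([179, 38, 27]);
translate([419, 479, 542]) cube([179, 38, 27]);


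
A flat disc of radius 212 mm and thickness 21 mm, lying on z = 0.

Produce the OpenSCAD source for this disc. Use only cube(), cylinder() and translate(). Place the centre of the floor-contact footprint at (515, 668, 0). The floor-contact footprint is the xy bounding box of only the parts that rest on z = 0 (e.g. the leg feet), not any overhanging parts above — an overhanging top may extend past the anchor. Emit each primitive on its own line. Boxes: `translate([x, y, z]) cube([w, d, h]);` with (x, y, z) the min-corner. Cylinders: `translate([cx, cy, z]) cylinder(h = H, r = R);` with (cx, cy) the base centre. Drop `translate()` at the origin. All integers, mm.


translate([515, 668, 0]) cylinder(h = 21, r = 212);


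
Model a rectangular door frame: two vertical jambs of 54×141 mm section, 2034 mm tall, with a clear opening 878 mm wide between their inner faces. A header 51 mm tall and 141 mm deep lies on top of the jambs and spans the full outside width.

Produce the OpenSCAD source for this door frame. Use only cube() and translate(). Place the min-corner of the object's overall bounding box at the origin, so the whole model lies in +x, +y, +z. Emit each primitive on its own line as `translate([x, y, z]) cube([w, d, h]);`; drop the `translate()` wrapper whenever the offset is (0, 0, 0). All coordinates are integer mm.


cube([54, 141, 2034]);
translate([932, 0, 0]) cube([54, 141, 2034]);
translate([0, 0, 2034]) cube([986, 141, 51]);


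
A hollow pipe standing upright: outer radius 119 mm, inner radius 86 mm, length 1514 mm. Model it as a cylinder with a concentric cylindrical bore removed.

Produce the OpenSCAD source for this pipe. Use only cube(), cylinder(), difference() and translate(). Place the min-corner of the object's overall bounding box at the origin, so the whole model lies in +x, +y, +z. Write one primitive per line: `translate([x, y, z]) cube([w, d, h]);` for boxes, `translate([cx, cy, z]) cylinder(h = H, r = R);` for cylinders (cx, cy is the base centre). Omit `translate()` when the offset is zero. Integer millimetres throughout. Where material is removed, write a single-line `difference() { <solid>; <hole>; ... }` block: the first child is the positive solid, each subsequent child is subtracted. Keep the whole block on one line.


difference() { translate([119, 119, 0]) cylinder(h = 1514, r = 119); translate([119, 119, 0]) cylinder(h = 1514, r = 86); }


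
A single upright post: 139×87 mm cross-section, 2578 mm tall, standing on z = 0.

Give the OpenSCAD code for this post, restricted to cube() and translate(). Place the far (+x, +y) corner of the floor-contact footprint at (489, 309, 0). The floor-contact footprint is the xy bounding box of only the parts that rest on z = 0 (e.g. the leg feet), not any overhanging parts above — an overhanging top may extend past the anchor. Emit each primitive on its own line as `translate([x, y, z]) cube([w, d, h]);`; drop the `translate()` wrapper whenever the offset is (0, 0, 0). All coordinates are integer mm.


translate([350, 222, 0]) cube([139, 87, 2578]);


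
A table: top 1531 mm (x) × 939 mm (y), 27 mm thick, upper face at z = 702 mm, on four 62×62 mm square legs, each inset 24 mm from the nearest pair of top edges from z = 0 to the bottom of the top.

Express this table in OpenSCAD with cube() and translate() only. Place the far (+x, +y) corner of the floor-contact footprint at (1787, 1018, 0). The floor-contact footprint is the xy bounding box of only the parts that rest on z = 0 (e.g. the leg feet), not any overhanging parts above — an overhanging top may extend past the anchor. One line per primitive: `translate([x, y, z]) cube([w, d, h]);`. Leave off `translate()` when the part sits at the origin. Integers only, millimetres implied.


translate([280, 103, 675]) cube([1531, 939, 27]);
translate([304, 127, 0]) cube([62, 62, 675]);
translate([1725, 127, 0]) cube([62, 62, 675]);
translate([304, 956, 0]) cube([62, 62, 675]);
translate([1725, 956, 0]) cube([62, 62, 675]);


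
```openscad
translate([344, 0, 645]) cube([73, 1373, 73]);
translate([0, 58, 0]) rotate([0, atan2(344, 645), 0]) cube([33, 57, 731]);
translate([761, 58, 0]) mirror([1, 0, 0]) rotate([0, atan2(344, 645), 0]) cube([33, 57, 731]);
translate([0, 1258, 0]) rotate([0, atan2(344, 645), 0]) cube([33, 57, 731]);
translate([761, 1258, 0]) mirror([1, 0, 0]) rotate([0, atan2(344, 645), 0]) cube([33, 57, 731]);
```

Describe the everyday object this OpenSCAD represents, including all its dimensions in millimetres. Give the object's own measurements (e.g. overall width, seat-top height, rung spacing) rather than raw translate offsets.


A sawhorse. A 73×1373×73 mm beam (x, y, z) sits on two A-frame leg pairs. Each pair is two raked legs of 33×57 mm section (57 mm along y) splaying symmetrically in x. Each leg rises 645 mm vertically over 344 mm of horizontal reach and is 731 mm long along its own axis. Every leg's outer bottom edge rests on the floor and its outer top edge meets a bottom edge of the beam — the left legs (tilting toward +x) meet the beam's −x bottom edge, the right legs (their mirror images, tilting toward −x) meet its +x bottom edge — so the leg tops tuck under the beam, the beam's underside is 645 mm above the floor, and the feet are 761 mm apart outside-to-outside with the beam centred between them. The two leg pairs are set in 58 mm from either end of the beam.


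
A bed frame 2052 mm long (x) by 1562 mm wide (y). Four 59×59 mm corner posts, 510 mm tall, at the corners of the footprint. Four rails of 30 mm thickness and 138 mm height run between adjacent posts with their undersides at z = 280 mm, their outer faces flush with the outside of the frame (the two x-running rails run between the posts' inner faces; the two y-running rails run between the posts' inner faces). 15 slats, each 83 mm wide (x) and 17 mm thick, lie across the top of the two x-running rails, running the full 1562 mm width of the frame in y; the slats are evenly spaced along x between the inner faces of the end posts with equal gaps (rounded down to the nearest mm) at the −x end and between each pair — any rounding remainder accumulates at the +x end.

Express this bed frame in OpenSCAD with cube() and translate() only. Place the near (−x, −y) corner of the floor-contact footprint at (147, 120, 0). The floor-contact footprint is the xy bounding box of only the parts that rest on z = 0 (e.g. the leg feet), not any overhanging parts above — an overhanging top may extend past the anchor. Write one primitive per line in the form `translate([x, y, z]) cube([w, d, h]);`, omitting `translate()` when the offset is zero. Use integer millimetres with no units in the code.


translate([147, 120, 0]) cube([59, 59, 510]);
translate([147, 1623, 0]) cube([59, 59, 510]);
translate([2140, 120, 0]) cube([59, 59, 510]);
translate([2140, 1623, 0]) cube([59, 59, 510]);
translate([206, 120, 280]) cube([1934, 30, 138]);
translate([206, 1652, 280]) cube([1934, 30, 138]);
translate([147, 179, 280]) cube([30, 1444, 138]);
translate([2169, 179, 280]) cube([30, 1444, 138]);
translate([249, 120, 418]) cube([83, 1562, 17]);
translate([375, 120, 418]) cube([83, 1562, 17]);
translate([501, 120, 418]) cube([83, 1562, 17]);
translate([627, 120, 418]) cube([83, 1562, 17]);
translate([753, 120, 418]) cube([83, 1562, 17]);
translate([879, 120, 418]) cube([83, 1562, 17]);
translate([1005, 120, 418]) cube([83, 1562, 17]);
translate([1131, 120, 418]) cube([83, 1562, 17]);
translate([1257, 120, 418]) cube([83, 1562, 17]);
translate([1383, 120, 418]) cube([83, 1562, 17]);
translate([1509, 120, 418]) cube([83, 1562, 17]);
translate([1635, 120, 418]) cube([83, 1562, 17]);
translate([1761, 120, 418]) cube([83, 1562, 17]);
translate([1887, 120, 418]) cube([83, 1562, 17]);
translate([2013, 120, 418]) cube([83, 1562, 17]);


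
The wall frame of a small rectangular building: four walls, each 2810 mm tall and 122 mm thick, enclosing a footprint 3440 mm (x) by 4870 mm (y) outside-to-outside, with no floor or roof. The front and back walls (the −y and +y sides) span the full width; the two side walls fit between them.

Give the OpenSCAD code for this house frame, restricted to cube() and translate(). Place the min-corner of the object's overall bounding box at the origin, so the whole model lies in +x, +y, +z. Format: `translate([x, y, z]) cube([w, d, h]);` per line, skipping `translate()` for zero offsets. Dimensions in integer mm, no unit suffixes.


cube([3440, 122, 2810]);
translate([0, 4748, 0]) cube([3440, 122, 2810]);
translate([0, 122, 0]) cube([122, 4626, 2810]);
translate([3318, 122, 0]) cube([122, 4626, 2810]);


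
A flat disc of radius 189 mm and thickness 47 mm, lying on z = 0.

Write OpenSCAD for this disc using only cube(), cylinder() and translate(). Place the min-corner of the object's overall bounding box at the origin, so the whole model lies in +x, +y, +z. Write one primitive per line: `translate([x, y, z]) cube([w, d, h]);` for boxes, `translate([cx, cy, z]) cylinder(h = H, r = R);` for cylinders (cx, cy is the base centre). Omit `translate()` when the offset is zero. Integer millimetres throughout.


translate([189, 189, 0]) cylinder(h = 47, r = 189);


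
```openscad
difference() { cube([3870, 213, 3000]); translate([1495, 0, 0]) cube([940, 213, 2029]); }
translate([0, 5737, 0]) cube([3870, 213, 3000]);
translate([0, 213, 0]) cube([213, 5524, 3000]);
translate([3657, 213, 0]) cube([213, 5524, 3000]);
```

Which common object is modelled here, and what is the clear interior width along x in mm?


A single room. The interior width is 3444 mm.

Four walls enclosing a rectangle with a door in the front wall — a room. Outside width 3870 minus two 213 mm walls gives 3444 mm.


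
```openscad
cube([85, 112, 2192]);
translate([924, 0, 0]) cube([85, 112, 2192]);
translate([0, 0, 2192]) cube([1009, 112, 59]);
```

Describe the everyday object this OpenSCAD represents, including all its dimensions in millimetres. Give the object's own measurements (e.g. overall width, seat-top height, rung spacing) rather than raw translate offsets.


A door frame. The clear opening is 839 mm wide and 2192 mm high. Two 85 mm wide jambs, 112 mm deep, stand either side of the opening from the floor to the top of the opening. A 59 mm thick head sits across the top of both jambs, spanning the full outside width of the frame.


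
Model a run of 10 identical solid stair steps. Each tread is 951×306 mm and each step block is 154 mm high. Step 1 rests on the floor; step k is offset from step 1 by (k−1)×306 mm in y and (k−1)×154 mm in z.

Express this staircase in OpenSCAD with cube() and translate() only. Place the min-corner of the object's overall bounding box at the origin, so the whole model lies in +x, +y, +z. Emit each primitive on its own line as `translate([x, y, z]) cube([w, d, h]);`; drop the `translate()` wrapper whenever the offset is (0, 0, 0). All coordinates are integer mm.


cube([951, 306, 154]);
translate([0, 306, 154]) cube([951, 306, 154]);
translate([0, 612, 308]) cube([951, 306, 154]);
translate([0, 918, 462]) cube([951, 306, 154]);
translate([0, 1224, 616]) cube([951, 306, 154]);
translate([0, 1530, 770]) cube([951, 306, 154]);
translate([0, 1836, 924]) cube([951, 306, 154]);
translate([0, 2142, 1078]) cube([951, 306, 154]);
translate([0, 2448, 1232]) cube([951, 306, 154]);
translate([0, 2754, 1386]) cube([951, 306, 154]);


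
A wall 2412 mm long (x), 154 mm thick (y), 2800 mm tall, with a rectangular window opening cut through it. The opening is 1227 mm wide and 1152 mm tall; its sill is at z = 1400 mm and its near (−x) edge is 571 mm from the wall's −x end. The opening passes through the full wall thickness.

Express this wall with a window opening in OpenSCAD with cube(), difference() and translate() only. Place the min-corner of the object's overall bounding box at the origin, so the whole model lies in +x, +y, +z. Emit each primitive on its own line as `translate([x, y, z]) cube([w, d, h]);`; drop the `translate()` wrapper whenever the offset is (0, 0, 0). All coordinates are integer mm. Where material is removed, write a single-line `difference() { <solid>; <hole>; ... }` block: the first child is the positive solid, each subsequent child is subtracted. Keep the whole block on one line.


difference() { cube([2412, 154, 2800]); translate([571, 0, 1400]) cube([1227, 154, 1152]); }


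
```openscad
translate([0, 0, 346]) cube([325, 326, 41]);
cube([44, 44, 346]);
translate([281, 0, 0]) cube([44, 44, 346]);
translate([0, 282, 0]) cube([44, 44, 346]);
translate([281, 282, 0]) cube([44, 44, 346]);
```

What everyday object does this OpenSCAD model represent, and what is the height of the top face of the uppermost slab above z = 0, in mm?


A stool. The seat height is 387 mm.

A 325×326×41 slab at z = 346 on four corner posts — a stool. The seat top is 346 + 41 = 387 mm.


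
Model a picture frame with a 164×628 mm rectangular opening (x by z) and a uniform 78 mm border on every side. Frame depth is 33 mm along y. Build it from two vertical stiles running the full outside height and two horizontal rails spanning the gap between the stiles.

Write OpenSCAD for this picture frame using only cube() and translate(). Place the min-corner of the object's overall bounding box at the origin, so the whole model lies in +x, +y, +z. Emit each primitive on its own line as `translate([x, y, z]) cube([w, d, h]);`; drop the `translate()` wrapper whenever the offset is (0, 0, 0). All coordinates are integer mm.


cube([78, 33, 784]);
translate([242, 0, 0]) cube([78, 33, 784]);
translate([78, 0, 0]) cube([164, 33, 78]);
translate([78, 0, 706]) cube([164, 33, 78]);


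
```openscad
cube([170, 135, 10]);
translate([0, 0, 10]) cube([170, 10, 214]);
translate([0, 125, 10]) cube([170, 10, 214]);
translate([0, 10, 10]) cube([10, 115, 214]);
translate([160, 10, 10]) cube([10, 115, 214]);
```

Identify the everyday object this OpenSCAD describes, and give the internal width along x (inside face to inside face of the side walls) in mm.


An open box. The internal width is 150 mm.

A 170×135 base slab with four walls standing on it — an open box. The base is 170 mm wide and the walls are 10 mm thick, so the internal width is 170 − 2 × 10 = 150 mm.
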